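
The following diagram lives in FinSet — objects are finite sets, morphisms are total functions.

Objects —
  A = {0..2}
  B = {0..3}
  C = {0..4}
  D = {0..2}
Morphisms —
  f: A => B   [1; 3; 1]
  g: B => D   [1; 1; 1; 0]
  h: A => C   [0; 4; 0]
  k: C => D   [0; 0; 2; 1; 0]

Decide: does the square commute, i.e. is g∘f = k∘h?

Answer: DOES NOT COMMUTE

Work:
Path 1 = f;g:
  0 f=>1 g=>1
  1 f=>3 g=>0
  2 f=>1 g=>1
  composite₁ = [1; 0; 1]
Path 2 = h;k:
  0 h=>0 k=>0
  1 h=>4 k=>0
  2 h=>0 k=>0
  composite₂ = [0; 0; 0]
Equal? differ; not commutative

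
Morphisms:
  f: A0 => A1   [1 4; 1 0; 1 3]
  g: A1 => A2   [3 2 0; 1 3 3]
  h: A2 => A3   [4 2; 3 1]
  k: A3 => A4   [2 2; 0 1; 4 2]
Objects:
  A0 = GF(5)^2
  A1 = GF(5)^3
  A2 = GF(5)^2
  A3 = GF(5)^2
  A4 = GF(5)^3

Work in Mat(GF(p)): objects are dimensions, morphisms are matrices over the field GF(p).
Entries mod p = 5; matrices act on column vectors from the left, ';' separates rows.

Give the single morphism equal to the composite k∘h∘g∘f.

Answer: [2 1; 2 4; 0 4]

Trace:
  e0=[1,0] f=>[1,1,1] g=>[0,2] h=>[4,2] k=>[2,2,0]
  e1=[0,1] f=>[4,0,3] g=>[2,3] h=>[4,4] k=>[1,4,4]
⟦path⟧: [2 1; 2 4; 0 4]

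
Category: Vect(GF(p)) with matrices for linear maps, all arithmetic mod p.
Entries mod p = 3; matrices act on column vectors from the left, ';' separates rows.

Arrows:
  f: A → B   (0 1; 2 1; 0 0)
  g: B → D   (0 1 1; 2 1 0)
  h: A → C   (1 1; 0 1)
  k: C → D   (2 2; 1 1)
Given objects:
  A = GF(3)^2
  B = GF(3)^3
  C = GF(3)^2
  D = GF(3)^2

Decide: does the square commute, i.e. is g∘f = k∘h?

Along f;g (path 1):
  e0=⟨1,0⟩ f→⟨0,2,0⟩ g→⟨2,2⟩
  e1=⟨0,1⟩ f→⟨1,1,0⟩ g→⟨1,0⟩
  composite₁ = (2 1; 2 0)
Along h;k (path 2):
  e0=⟨1,0⟩ h→⟨1,0⟩ k→⟨2,1⟩
  e1=⟨0,1⟩ h→⟨1,1⟩ k→⟨1,2⟩
  composite₂ = (2 1; 1 2)
Equal? NO — does not commute

Answer: DOES NOT COMMUTE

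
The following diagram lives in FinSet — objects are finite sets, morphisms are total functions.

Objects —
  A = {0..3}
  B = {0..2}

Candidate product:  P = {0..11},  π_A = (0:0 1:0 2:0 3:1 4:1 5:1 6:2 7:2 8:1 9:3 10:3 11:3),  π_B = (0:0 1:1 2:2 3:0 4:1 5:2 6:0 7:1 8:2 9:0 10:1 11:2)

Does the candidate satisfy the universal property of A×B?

|A|·|B| = 4·3 = 12;  |P| = 12
Check the pairing map k ↦ (π_A(k), π_B(k)):
  0 : (0,0)
  1 : (0,1)
  2 : (0,2)
  3 : (1,0)
  4 : (1,1)
  5 : (1,2)
  6 : (2,0)
  7 : (2,1)
  8 : (1,2)  ✗ repeats pair of k=5
  9 : (3,0)
  10 : (3,1)
  11 : (3,2)
distinct pairs in image: 11 / 12 needed
  → (1,2) hit at k=5 and k=8

Answer: NOT A VALID PRODUCT — duplicate pair at indices 5,8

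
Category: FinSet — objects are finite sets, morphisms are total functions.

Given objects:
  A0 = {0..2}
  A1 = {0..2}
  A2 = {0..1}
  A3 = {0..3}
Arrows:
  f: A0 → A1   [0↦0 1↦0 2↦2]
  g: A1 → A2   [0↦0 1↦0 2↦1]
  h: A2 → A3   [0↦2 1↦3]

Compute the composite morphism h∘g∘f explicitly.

Answer: [0↦2 1↦2 2↦3]

Trace:
  0 f→0 g→0 h→2
  1 f→0 g→0 h→2
  2 f→2 g→1 h→3
result: [0↦2 1↦2 2↦3]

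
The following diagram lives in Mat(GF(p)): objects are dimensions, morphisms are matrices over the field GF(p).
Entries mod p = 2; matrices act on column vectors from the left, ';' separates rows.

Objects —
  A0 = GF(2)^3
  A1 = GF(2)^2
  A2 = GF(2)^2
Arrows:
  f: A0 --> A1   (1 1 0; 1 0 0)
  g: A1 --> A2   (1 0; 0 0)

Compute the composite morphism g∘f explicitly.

  e0=[1,0,0] f-->[1,1] g-->[1,0]
  e1=[0,1,0] f-->[1,0] g-->[1,0]
  e2=[0,0,1] f-->[0,0] g-->[0,0]
composite: (1 1 0; 0 0 0)

Answer: (1 1 0; 0 0 0)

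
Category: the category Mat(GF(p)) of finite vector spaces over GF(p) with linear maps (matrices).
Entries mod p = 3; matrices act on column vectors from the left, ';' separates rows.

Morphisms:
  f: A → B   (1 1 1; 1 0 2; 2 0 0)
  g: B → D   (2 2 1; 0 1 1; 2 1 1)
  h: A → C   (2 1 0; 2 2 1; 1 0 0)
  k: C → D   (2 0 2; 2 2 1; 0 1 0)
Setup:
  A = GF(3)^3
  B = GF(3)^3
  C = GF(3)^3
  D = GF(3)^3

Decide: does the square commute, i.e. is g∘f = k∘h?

Answer: COMMUTES

Derivation:
1) trace f;g:
  e0=(1,0,0) f→(1,1,2) g→(0,0,2)
  e1=(0,1,0) f→(1,0,0) g→(2,0,2)
  e2=(0,0,1) f→(1,2,0) g→(0,2,1)
  ⟦path⟧₁ = (0 2 0; 0 0 2; 2 2 1)
2) trace h;k:
  e0=(1,0,0) h→(2,2,1) k→(0,0,2)
  e1=(0,1,0) h→(1,2,0) k→(2,0,2)
  e2=(0,0,1) h→(0,1,0) k→(0,2,1)
  ⟦path⟧₂ = (0 2 0; 0 0 2; 2 2 1)
Equal? YES — commutes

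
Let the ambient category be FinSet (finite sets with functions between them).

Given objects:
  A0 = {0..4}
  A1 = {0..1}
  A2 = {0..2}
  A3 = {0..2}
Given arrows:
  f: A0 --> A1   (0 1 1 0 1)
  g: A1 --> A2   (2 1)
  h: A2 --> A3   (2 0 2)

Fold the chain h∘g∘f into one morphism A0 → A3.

  0 f-->0 g-->2 h-->2
  1 f-->1 g-->1 h-->0
  2 f-->1 g-->1 h-->0
  3 f-->0 g-->2 h-->2
  4 f-->1 g-->1 h-->0
result: (2 0 0 2 0)

Answer: (2 0 0 2 0)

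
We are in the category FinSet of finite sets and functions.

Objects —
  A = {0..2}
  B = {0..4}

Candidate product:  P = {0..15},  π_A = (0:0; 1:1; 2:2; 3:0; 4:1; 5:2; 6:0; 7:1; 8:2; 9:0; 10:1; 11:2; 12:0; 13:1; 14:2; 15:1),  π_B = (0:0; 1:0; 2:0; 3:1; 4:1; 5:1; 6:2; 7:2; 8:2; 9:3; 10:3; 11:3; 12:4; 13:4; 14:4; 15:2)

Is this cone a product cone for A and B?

Answer: NOT A VALID PRODUCT — |P|=16 ≠ |A|·|B|=15

Derivation:
|A|·|B| = 3·5 = 15;  |P| = 16
  → cardinalities differ; no bijection possible.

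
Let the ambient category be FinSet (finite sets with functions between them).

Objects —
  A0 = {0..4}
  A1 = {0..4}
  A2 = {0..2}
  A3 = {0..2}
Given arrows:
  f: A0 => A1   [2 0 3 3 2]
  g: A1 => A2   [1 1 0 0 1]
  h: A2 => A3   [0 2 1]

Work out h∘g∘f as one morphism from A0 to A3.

  0 f=>2 g=>0 h=>0
  1 f=>0 g=>1 h=>2
  2 f=>3 g=>0 h=>0
  3 f=>3 g=>0 h=>0
  4 f=>2 g=>0 h=>0
composite: [0 2 0 0 0]

Answer: [0 2 0 0 0]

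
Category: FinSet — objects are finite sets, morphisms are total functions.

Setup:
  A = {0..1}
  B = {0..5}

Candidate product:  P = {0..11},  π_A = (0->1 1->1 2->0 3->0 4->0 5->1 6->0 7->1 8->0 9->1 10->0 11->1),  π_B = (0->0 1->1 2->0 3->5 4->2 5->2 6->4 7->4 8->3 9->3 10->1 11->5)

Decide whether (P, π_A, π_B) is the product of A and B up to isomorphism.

|A|·|B| = 2·6 = 12;  |P| = 12
Check the pairing map k ↦ (π_A(k), π_B(k)):
  0 -> (1,0)
  1 -> (1,1)
  2 -> (0,0)
  3 -> (0,5)
  4 -> (0,2)
  5 -> (1,2)
  6 -> (0,4)
  7 -> (1,4)
  8 -> (0,3)
  9 -> (1,3)
  10 -> (0,1)
  11 -> (1,5)
distinct pairs in image: 12 / 12 needed
  → bijection onto A×B; projections well-typed.

Answer: VALID PRODUCT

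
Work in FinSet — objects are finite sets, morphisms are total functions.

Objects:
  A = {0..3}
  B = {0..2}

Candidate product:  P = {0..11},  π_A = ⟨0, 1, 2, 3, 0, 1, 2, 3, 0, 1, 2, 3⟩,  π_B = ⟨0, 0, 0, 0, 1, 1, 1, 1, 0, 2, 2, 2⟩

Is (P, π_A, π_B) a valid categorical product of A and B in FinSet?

|A|·|B| = 4·3 = 12;  |P| = 12
Check the pairing map k ↦ (π_A(k), π_B(k)):
  0 ↦ (0,0)
  1 ↦ (1,0)
  2 ↦ (2,0)
  3 ↦ (3,0)
  4 ↦ (0,1)
  5 ↦ (1,1)
  6 ↦ (2,1)
  7 ↦ (3,1)
  8 ↦ (0,0)  ✗ repeats pair of k=0
  9 ↦ (1,2)
  10 ↦ (2,2)
  11 ↦ (3,2)
distinct pairs in image: 11 / 12 needed
  → (0,0) hit at k=0 and k=8

Answer: NOT A VALID PRODUCT — duplicate pair at indices 0,8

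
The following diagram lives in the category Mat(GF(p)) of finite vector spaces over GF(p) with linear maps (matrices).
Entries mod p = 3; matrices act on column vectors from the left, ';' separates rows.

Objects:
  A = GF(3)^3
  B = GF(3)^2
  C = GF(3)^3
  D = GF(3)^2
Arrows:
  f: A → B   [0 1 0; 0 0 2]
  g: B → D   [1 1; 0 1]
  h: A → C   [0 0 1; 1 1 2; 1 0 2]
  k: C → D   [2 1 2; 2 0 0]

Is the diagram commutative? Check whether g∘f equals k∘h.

Answer: COMMUTES

Work:
Path 1 = f;g:
  e0=(1,0,0) f→(0,0) g→(0,0)
  e1=(0,1,0) f→(1,0) g→(1,0)
  e2=(0,0,1) f→(0,2) g→(2,2)
  ⟦path⟧₁ = [0 1 2; 0 0 2]
Path 2 = h;k:
  e0=(1,0,0) h→(0,1,1) k→(0,0)
  e1=(0,1,0) h→(0,1,0) k→(1,0)
  e2=(0,0,1) h→(1,2,2) k→(2,2)
  ⟦path⟧₂ = [0 1 2; 0 0 2]
Equal? same morphism ✓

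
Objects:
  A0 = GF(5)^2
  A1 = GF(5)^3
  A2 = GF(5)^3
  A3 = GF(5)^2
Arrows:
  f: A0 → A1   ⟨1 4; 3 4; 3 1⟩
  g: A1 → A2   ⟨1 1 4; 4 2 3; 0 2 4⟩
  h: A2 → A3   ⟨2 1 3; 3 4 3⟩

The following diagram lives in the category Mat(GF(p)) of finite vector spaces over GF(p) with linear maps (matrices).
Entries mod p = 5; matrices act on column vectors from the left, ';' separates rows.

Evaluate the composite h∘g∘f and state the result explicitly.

Answer: ⟨0 2; 3 0⟩

Derivation:
  e0=⟨1,0⟩ f→⟨1,3,3⟩ g→⟨1,4,3⟩ h→⟨0,3⟩
  e1=⟨0,1⟩ f→⟨4,4,1⟩ g→⟨2,2,2⟩ h→⟨2,0⟩
composite: ⟨0 2; 3 0⟩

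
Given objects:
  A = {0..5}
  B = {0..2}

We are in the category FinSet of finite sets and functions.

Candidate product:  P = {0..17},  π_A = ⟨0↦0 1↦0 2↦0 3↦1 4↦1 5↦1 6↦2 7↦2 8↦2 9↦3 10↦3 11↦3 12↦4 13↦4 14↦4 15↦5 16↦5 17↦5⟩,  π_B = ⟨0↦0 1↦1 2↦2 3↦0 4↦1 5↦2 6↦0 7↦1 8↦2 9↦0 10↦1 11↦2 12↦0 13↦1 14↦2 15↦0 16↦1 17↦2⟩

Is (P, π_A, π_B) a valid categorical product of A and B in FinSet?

|A|·|B| = 6·3 = 18;  |P| = 18
Check the pairing map k ↦ (π_A(k), π_B(k)):
  0 ↦ (0,0)
  1 ↦ (0,1)
  2 ↦ (0,2)
  3 ↦ (1,0)
  4 ↦ (1,1)
  5 ↦ (1,2)
  6 ↦ (2,0)
  7 ↦ (2,1)
  8 ↦ (2,2)
  9 ↦ (3,0)
  10 ↦ (3,1)
  11 ↦ (3,2)
  12 ↦ (4,0)
  13 ↦ (4,1)
  14 ↦ (4,2)
  15 ↦ (5,0)
  16 ↦ (5,1)
  17 ↦ (5,2)
distinct pairs in image: 18 / 18 needed
  → bijection onto A×B; projections well-typed.

Answer: VALID PRODUCT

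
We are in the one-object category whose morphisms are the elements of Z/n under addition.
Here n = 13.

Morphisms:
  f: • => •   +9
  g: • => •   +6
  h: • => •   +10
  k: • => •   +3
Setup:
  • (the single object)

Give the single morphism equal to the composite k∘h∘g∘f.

Answer: +2

Work:
  0 +9≡9 +6≡2 +10≡12 +3≡2  (mod 13)
result: +2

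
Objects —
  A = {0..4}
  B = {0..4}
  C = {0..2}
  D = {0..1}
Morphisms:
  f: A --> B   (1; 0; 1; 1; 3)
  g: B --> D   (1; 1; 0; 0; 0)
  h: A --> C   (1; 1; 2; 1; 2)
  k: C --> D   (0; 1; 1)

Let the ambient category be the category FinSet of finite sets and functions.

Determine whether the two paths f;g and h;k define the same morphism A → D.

Answer: DOES NOT COMMUTE

Work:
Along f;g (path 1):
  0 f-->1 g-->1
  1 f-->0 g-->1
  2 f-->1 g-->1
  3 f-->1 g-->1
  4 f-->3 g-->0
  ⟦path⟧₁ = (1; 1; 1; 1; 0)
Along h;k (path 2):
  0 h-->1 k-->1
  1 h-->1 k-->1
  2 h-->2 k-->1
  3 h-->1 k-->1
  4 h-->2 k-->1
  ⟦path⟧₂ = (1; 1; 1; 1; 1)
Equal? distinct morphisms ✗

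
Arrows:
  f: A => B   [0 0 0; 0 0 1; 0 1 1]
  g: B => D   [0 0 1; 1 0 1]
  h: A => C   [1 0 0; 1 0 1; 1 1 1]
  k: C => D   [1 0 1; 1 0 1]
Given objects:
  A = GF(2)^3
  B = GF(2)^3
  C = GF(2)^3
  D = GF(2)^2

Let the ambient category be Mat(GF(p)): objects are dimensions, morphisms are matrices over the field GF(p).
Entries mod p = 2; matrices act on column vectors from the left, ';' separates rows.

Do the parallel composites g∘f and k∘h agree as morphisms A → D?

Answer: COMMUTES

Work:
1) trace f;g:
  e0=(1,0,0) f=>(0,0,0) g=>(0,0)
  e1=(0,1,0) f=>(0,0,1) g=>(1,1)
  e2=(0,0,1) f=>(0,1,1) g=>(1,1)
  result₁ = [0 1 1; 0 1 1]
2) trace h;k:
  e0=(1,0,0) h=>(1,1,1) k=>(0,0)
  e1=(0,1,0) h=>(0,0,1) k=>(1,1)
  e2=(0,0,1) h=>(0,1,1) k=>(1,1)
  result₂ = [0 1 1; 0 1 1]
Equal? YES — commutes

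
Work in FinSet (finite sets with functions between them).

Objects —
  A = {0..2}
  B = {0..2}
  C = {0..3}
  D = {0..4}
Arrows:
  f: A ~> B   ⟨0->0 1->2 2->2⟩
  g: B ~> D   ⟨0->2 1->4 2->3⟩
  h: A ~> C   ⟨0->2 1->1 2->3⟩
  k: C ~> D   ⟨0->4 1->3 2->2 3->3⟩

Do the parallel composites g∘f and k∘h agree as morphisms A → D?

Path 1 = f;g:
  0 f~>0 g~>2
  1 f~>2 g~>3
  2 f~>2 g~>3
  composite₁ = ⟨0->2 1->3 2->3⟩
Path 2 = h;k:
  0 h~>2 k~>2
  1 h~>1 k~>3
  2 h~>3 k~>3
  composite₂ = ⟨0->2 1->3 2->3⟩
Equal? YES — commutes

Answer: COMMUTES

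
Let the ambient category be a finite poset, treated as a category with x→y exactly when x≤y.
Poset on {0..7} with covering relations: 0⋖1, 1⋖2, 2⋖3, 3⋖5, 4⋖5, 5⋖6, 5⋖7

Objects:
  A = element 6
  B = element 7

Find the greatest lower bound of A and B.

Answer: A∧B = 5

Work:
{x : x≤A ∧ x≤B} = {0,1,2,3,4,5}  (A=6, B=7)
  0 ≤ 5
  1 ≤ 5
  2 ≤ 5
  3 ≤ 5
  4 ≤ 5
  5 ≤ 5
glb = 5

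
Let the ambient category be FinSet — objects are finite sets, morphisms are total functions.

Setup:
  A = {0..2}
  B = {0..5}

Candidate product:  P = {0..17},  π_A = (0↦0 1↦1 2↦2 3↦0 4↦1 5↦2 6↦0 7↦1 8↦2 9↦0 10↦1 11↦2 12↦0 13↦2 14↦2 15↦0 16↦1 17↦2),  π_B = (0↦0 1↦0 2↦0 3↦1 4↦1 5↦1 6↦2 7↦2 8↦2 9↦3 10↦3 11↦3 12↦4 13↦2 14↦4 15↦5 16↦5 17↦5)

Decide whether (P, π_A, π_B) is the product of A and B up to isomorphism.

Answer: NOT A VALID PRODUCT — duplicate pair at indices 8,13

Trace:
|A|·|B| = 3·6 = 18;  |P| = 18
Check the pairing map k ↦ (π_A(k), π_B(k)):
  0 ↦ (0,0)
  1 ↦ (1,0)
  2 ↦ (2,0)
  3 ↦ (0,1)
  4 ↦ (1,1)
  5 ↦ (2,1)
  6 ↦ (0,2)
  7 ↦ (1,2)
  8 ↦ (2,2)
  9 ↦ (0,3)
  10 ↦ (1,3)
  11 ↦ (2,3)
  12 ↦ (0,4)
  13 ↦ (2,2)  ✗ repeats pair of k=8
  14 ↦ (2,4)
  15 ↦ (0,5)
  16 ↦ (1,5)
  17 ↦ (2,5)
distinct pairs in image: 17 / 18 needed
  → (2,2) hit at k=8 and k=13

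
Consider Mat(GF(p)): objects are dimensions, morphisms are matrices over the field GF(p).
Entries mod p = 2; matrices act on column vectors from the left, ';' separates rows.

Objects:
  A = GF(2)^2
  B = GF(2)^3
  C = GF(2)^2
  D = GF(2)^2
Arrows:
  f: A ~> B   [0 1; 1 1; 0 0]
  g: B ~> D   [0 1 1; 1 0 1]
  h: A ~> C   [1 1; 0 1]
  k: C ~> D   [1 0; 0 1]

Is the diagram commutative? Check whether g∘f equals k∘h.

Answer: COMMUTES

Trace:
1) trace f;g:
  e0=⟨1,0⟩ f~>⟨0,1,0⟩ g~>⟨1,0⟩
  e1=⟨0,1⟩ f~>⟨1,1,0⟩ g~>⟨1,1⟩
  composite₁ = [1 1; 0 1]
2) trace h;k:
  e0=⟨1,0⟩ h~>⟨1,0⟩ k~>⟨1,0⟩
  e1=⟨0,1⟩ h~>⟨1,1⟩ k~>⟨1,1⟩
  composite₂ = [1 1; 0 1]
Equal? same morphism ✓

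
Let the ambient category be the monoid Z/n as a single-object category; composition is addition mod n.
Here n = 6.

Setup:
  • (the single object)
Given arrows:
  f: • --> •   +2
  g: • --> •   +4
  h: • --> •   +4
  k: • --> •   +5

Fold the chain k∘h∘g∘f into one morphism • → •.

  0 +2≡2 +4≡0 +4≡4 +5≡3  (mod 6)
composite: +3

Answer: +3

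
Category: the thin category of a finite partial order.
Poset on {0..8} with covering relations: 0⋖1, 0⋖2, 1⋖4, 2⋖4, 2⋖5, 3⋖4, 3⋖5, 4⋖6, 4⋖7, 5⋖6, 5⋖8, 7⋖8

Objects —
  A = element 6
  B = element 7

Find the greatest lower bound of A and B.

Common predecessors of 6,7: {0,1,2,3,4}
  0 <= 4
  1 <= 4
  2 <= 4
  3 <= 4
  4 <= 4
glb = 4

Answer: A∧B = 4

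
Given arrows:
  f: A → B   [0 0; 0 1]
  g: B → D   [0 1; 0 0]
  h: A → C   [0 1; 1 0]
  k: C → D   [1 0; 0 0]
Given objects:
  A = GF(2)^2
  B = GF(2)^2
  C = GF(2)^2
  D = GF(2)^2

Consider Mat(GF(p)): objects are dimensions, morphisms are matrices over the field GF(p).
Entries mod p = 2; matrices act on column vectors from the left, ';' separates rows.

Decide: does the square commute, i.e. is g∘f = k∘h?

Answer: COMMUTES

Work:
Along f;g (path 1):
  e0=[1,0] f→[0,0] g→[0,0]
  e1=[0,1] f→[0,1] g→[1,0]
  ⟦path⟧₁ = [0 1; 0 0]
Along h;k (path 2):
  e0=[1,0] h→[0,1] k→[0,0]
  e1=[0,1] h→[1,0] k→[1,0]
  ⟦path⟧₂ = [0 1; 0 0]
Equal? equal; square commutes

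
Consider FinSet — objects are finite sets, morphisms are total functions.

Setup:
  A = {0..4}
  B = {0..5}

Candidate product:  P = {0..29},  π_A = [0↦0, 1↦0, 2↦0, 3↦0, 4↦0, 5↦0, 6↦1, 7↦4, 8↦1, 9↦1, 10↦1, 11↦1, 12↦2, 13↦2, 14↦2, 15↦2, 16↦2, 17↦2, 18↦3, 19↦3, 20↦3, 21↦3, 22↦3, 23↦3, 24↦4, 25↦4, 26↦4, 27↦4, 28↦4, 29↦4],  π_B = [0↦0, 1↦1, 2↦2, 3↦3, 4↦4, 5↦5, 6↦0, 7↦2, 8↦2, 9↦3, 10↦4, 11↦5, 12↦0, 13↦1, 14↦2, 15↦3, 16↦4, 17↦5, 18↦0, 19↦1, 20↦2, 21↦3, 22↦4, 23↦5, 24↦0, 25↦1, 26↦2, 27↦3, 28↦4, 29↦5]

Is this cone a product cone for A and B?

Answer: NOT A VALID PRODUCT — duplicate pair at indices 26,7

Derivation:
|A|·|B| = 5·6 = 30;  |P| = 30
Check the pairing map k ↦ (π_A(k), π_B(k)):
  0 ↦ (0,0)
  1 ↦ (0,1)
  2 ↦ (0,2)
  3 ↦ (0,3)
  4 ↦ (0,4)
  5 ↦ (0,5)
  6 ↦ (1,0)
  7 ↦ (4,2)
  8 ↦ (1,2)
  9 ↦ (1,3)
  10 ↦ (1,4)
  11 ↦ (1,5)
  12 ↦ (2,0)
  13 ↦ (2,1)
  14 ↦ (2,2)
  15 ↦ (2,3)
  16 ↦ (2,4)
  17 ↦ (2,5)
  18 ↦ (3,0)
  19 ↦ (3,1)
  20 ↦ (3,2)
  21 ↦ (3,3)
  22 ↦ (3,4)
  23 ↦ (3,5)
  24 ↦ (4,0)
  25 ↦ (4,1)
  26 ↦ (4,2)  ✗ repeats pair of k=7
  27 ↦ (4,3)
  28 ↦ (4,4)
  29 ↦ (4,5)
distinct pairs in image: 29 / 30 needed
  → (4,2) hit at k=7 and k=26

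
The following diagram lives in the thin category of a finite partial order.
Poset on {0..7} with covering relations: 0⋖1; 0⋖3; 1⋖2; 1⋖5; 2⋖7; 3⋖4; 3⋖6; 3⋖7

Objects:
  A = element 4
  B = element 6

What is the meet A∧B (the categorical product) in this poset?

{x : x≤A ∧ x≤B} = {0,3}  (A=4, B=6)
  0 ≤ 3
  3 ≤ 3
glb = 3

Answer: A∧B = 3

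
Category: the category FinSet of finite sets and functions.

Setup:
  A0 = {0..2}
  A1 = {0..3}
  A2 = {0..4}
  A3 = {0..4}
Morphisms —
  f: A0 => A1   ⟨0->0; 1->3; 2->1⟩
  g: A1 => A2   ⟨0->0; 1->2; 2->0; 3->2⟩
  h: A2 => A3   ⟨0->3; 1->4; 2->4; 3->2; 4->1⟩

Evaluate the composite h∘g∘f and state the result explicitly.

  0 f=>0 g=>0 h=>3
  1 f=>3 g=>2 h=>4
  2 f=>1 g=>2 h=>4
⟦path⟧: ⟨0->3; 1->4; 2->4⟩

Answer: ⟨0->3; 1->4; 2->4⟩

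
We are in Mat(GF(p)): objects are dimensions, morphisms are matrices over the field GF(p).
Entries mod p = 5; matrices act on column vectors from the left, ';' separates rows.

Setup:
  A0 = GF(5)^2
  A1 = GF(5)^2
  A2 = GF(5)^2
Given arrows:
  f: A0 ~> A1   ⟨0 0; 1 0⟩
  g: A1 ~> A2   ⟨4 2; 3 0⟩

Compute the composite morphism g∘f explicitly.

  e0=(1,0) f~>(0,1) g~>(2,0)
  e1=(0,1) f~>(0,0) g~>(0,0)
⟦path⟧: ⟨2 0; 0 0⟩

Answer: ⟨2 0; 0 0⟩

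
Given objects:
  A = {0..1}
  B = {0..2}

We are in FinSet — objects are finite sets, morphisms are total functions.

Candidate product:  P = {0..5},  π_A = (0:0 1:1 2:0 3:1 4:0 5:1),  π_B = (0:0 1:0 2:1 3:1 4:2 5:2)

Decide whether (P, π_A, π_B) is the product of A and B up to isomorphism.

|A|·|B| = 2·3 = 6;  |P| = 6
Check the pairing map k ↦ (π_A(k), π_B(k)):
  0 : (0,0)
  1 : (1,0)
  2 : (0,1)
  3 : (1,1)
  4 : (0,2)
  5 : (1,2)
distinct pairs in image: 6 / 6 needed
  → bijection onto A×B; projections well-typed.

Answer: VALID PRODUCT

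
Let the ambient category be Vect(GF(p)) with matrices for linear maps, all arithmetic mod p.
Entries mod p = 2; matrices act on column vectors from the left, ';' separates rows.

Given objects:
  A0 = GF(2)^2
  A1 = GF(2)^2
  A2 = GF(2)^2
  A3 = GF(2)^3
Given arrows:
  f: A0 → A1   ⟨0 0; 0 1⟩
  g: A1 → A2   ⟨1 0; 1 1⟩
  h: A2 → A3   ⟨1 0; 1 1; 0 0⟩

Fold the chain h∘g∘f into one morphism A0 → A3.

  e0=(1,0) f→(0,0) g→(0,0) h→(0,0,0)
  e1=(0,1) f→(0,1) g→(0,1) h→(0,1,0)
result: ⟨0 0; 0 1; 0 0⟩

Answer: ⟨0 0; 0 1; 0 0⟩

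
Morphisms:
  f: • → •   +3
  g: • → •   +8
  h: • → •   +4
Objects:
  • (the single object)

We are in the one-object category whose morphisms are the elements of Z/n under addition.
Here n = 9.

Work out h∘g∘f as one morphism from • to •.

  0 +3≡3 +8≡2 +4≡6  (mod 9)
⟦path⟧: +6

Answer: +6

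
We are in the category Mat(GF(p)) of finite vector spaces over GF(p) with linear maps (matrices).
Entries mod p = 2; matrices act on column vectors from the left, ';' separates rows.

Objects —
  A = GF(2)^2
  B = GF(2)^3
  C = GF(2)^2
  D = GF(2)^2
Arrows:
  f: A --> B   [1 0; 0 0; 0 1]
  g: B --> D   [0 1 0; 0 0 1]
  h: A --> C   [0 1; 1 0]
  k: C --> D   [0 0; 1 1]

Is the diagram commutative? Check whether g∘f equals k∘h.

Answer: DOES NOT COMMUTE

Derivation:
Along f;g (path 1):
  e0=⟨1,0⟩ f-->⟨1,0,0⟩ g-->⟨0,0⟩
  e1=⟨0,1⟩ f-->⟨0,0,1⟩ g-->⟨0,1⟩
  result₁ = [0 0; 0 1]
Along h;k (path 2):
  e0=⟨1,0⟩ h-->⟨0,1⟩ k-->⟨0,1⟩
  e1=⟨0,1⟩ h-->⟨1,0⟩ k-->⟨0,1⟩
  result₂ = [0 0; 1 1]
Equal? NO — does not commute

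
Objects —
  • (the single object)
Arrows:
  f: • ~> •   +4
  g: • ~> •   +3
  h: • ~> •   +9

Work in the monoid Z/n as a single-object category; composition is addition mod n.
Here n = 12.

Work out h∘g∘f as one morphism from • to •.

  0 +4≡4 +3≡7 +9≡4  (mod 12)
result: +4

Answer: +4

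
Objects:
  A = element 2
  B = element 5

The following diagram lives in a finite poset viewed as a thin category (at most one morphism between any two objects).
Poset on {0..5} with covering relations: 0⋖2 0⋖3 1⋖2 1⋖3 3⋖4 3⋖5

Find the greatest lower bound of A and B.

Answer: NO MEET EXISTS

Work:
{x : x<=A ∧ x<=B} = {0,1}  (A=2, B=5)
  maximal lower bounds 0 and 1 are incomparable: neither 0<=1 nor 1<=0
→ no greatest lower bound exists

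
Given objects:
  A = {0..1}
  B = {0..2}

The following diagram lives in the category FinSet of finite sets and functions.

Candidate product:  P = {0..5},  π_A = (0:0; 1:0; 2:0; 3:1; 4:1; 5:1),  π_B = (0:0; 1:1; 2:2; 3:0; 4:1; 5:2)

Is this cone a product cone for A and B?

Answer: VALID PRODUCT

Trace:
|A|·|B| = 2·3 = 6;  |P| = 6
Check the pairing map k ↦ (π_A(k), π_B(k)):
  0 : (0,0)
  1 : (0,1)
  2 : (0,2)
  3 : (1,0)
  4 : (1,1)
  5 : (1,2)
distinct pairs in image: 6 / 6 needed
  → bijection onto A×B; projections well-typed.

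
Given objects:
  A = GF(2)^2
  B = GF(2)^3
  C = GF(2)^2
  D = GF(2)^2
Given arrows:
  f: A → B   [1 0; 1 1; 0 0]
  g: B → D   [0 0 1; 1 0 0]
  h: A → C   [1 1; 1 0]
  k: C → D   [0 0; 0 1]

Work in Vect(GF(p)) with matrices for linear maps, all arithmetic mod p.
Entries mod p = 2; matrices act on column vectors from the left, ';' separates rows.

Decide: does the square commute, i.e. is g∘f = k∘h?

1) trace f;g:
  e0=⟨1,0⟩ f→⟨1,1,0⟩ g→⟨0,1⟩
  e1=⟨0,1⟩ f→⟨0,1,0⟩ g→⟨0,0⟩
  ⟦path⟧₁ = [0 0; 1 0]
2) trace h;k:
  e0=⟨1,0⟩ h→⟨1,1⟩ k→⟨0,1⟩
  e1=⟨0,1⟩ h→⟨1,0⟩ k→⟨0,0⟩
  ⟦path⟧₂ = [0 0; 1 0]
Equal? YES — commutes

Answer: COMMUTES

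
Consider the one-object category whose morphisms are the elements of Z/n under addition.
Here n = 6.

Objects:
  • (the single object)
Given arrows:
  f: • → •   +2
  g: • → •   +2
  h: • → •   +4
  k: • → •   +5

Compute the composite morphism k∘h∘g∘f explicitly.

Answer: +1

Derivation:
  0 +2≡2 +2≡4 +4≡2 +5≡1  (mod 6)
composite: +1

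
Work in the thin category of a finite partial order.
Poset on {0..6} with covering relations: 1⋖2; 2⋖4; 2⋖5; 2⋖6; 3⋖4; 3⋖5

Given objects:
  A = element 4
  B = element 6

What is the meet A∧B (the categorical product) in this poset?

Common predecessors of 4,6: {1,2}
  1 ≤ 2
  2 ≤ 2
glb = 2

Answer: A∧B = 2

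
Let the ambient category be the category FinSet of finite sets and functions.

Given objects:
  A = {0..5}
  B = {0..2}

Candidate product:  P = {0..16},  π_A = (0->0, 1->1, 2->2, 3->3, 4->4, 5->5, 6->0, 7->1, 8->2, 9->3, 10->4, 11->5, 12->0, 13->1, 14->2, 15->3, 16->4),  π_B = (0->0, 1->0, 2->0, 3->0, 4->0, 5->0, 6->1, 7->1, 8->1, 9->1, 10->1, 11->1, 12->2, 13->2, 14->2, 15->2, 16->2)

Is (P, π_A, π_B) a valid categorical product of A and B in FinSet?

Answer: NOT A VALID PRODUCT — |P|=17 ≠ |A|·|B|=18

Work:
|A|·|B| = 6·3 = 18;  |P| = 17
  → cardinalities differ; no bijection possible.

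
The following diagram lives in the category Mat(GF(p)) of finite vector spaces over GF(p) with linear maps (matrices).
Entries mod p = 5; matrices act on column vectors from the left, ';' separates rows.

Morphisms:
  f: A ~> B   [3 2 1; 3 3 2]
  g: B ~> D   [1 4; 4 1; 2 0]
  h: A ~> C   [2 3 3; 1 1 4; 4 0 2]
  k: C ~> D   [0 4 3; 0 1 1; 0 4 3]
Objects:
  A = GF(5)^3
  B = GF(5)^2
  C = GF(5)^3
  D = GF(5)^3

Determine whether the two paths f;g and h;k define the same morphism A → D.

Path 1 = f;g:
  e0=⟨1,0,0⟩ f~>⟨3,3⟩ g~>⟨0,0,1⟩
  e1=⟨0,1,0⟩ f~>⟨2,3⟩ g~>⟨4,1,4⟩
  e2=⟨0,0,1⟩ f~>⟨1,2⟩ g~>⟨4,1,2⟩
  result₁ = [0 4 4; 0 1 1; 1 4 2]
Path 2 = h;k:
  e0=⟨1,0,0⟩ h~>⟨2,1,4⟩ k~>⟨1,0,1⟩
  e1=⟨0,1,0⟩ h~>⟨3,1,0⟩ k~>⟨4,1,4⟩
  e2=⟨0,0,1⟩ h~>⟨3,4,2⟩ k~>⟨2,1,2⟩
  result₂ = [1 4 2; 0 1 1; 1 4 2]
Equal? NO — does not commute

Answer: DOES NOT COMMUTE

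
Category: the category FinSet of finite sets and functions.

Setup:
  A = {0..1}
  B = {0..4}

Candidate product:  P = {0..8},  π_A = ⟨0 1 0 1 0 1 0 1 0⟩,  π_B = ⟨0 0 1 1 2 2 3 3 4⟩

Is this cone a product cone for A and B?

Answer: NOT A VALID PRODUCT — |P|=9 ≠ |A|·|B|=10

Derivation:
|A|·|B| = 2·5 = 10;  |P| = 9
  → cardinalities differ; no bijection possible.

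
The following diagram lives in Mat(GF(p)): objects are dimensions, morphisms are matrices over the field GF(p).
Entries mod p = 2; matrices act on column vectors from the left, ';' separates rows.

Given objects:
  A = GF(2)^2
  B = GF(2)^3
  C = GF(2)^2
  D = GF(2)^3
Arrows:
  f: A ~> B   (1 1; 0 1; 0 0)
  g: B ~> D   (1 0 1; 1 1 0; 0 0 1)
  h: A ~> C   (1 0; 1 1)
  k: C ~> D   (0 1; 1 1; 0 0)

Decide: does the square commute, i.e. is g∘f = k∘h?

Answer: DOES NOT COMMUTE

Trace:
Path 1 = f;g:
  e0=⟨1,0⟩ f~>⟨1,0,0⟩ g~>⟨1,1,0⟩
  e1=⟨0,1⟩ f~>⟨1,1,0⟩ g~>⟨1,0,0⟩
  ⟦path⟧₁ = (1 1; 1 0; 0 0)
Path 2 = h;k:
  e0=⟨1,0⟩ h~>⟨1,1⟩ k~>⟨1,0,0⟩
  e1=⟨0,1⟩ h~>⟨0,1⟩ k~>⟨1,1,0⟩
  ⟦path⟧₂ = (1 1; 0 1; 0 0)
Equal? differ; not commutative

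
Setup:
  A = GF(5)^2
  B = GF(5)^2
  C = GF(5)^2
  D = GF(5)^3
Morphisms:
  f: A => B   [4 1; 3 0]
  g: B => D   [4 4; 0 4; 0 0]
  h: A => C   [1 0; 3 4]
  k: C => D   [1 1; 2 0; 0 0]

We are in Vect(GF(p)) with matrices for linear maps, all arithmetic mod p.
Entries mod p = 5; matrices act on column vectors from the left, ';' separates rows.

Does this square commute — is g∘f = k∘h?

Path 1 = f;g:
  e0=(1,0) f=>(4,3) g=>(3,2,0)
  e1=(0,1) f=>(1,0) g=>(4,0,0)
  result₁ = [3 4; 2 0; 0 0]
Path 2 = h;k:
  e0=(1,0) h=>(1,3) k=>(4,2,0)
  e1=(0,1) h=>(0,4) k=>(4,0,0)
  result₂ = [4 4; 2 0; 0 0]
Equal? differ; not commutative

Answer: DOES NOT COMMUTE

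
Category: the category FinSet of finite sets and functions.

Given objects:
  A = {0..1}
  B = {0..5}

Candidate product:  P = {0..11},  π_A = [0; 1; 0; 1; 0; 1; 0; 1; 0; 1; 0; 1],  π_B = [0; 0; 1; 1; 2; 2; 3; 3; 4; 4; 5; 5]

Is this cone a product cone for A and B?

|A|·|B| = 2·6 = 12;  |P| = 12
Check the pairing map k ↦ (π_A(k), π_B(k)):
  0 ↦ (0,0)
  1 ↦ (1,0)
  2 ↦ (0,1)
  3 ↦ (1,1)
  4 ↦ (0,2)
  5 ↦ (1,2)
  6 ↦ (0,3)
  7 ↦ (1,3)
  8 ↦ (0,4)
  9 ↦ (1,4)
  10 ↦ (0,5)
  11 ↦ (1,5)
distinct pairs in image: 12 / 12 needed
  → bijection onto A×B; projections well-typed.

Answer: VALID PRODUCT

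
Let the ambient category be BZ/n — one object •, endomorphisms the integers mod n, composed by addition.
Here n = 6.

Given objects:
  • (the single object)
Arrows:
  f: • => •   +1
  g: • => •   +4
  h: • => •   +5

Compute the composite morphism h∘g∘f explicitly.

Answer: +4

Work:
  0 +1≡1 +4≡5 +5≡4  (mod 6)
⟦path⟧: +4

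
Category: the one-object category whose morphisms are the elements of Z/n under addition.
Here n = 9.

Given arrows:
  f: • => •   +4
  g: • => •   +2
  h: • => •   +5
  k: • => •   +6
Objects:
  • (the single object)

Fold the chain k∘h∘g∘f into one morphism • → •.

  0 +4≡4 +2≡6 +5≡2 +6≡8  (mod 9)
⟦path⟧: +8

Answer: +8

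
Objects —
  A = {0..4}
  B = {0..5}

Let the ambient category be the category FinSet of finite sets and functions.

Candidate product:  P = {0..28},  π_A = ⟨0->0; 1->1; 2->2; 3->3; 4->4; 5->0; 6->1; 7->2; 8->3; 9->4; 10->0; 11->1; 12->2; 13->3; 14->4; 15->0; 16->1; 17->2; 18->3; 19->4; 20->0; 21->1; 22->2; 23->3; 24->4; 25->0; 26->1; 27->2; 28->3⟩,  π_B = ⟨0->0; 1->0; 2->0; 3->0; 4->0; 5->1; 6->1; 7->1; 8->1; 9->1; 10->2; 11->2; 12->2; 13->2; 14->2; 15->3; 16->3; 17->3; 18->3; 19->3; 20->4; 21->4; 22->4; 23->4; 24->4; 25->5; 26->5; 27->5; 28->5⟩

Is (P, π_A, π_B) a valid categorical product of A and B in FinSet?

Answer: NOT A VALID PRODUCT — |P|=29 ≠ |A|·|B|=30

Trace:
|A|·|B| = 5·6 = 30;  |P| = 29
  → cardinalities differ; no bijection possible.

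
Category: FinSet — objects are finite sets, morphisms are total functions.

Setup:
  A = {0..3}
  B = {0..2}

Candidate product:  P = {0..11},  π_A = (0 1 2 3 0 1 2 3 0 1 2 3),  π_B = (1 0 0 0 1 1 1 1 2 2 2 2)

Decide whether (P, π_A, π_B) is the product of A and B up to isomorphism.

Answer: NOT A VALID PRODUCT — duplicate pair at indices 4,0

Work:
|A|·|B| = 4·3 = 12;  |P| = 12
Check the pairing map k ↦ (π_A(k), π_B(k)):
  0 ↦ (0,1)
  1 ↦ (1,0)
  2 ↦ (2,0)
  3 ↦ (3,0)
  4 ↦ (0,1)  ✗ repeats pair of k=0
  5 ↦ (1,1)
  6 ↦ (2,1)
  7 ↦ (3,1)
  8 ↦ (0,2)
  9 ↦ (1,2)
  10 ↦ (2,2)
  11 ↦ (3,2)
distinct pairs in image: 11 / 12 needed
  → (0,1) hit at k=0 and k=4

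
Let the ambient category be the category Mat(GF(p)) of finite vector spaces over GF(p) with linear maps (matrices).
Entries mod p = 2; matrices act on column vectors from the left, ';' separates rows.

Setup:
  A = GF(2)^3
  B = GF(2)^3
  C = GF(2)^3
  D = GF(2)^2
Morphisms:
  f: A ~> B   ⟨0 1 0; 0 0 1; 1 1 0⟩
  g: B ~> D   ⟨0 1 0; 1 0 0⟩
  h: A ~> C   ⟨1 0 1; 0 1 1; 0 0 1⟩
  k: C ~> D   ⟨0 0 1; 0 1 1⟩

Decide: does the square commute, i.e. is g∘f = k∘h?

Path 1 = f;g:
  e0=(1,0,0) f~>(0,0,1) g~>(0,0)
  e1=(0,1,0) f~>(1,0,1) g~>(0,1)
  e2=(0,0,1) f~>(0,1,0) g~>(1,0)
  ⟦path⟧₁ = ⟨0 0 1; 0 1 0⟩
Path 2 = h;k:
  e0=(1,0,0) h~>(1,0,0) k~>(0,0)
  e1=(0,1,0) h~>(0,1,0) k~>(0,1)
  e2=(0,0,1) h~>(1,1,1) k~>(1,0)
  ⟦path⟧₂ = ⟨0 0 1; 0 1 0⟩
Equal? YES — commutes

Answer: COMMUTES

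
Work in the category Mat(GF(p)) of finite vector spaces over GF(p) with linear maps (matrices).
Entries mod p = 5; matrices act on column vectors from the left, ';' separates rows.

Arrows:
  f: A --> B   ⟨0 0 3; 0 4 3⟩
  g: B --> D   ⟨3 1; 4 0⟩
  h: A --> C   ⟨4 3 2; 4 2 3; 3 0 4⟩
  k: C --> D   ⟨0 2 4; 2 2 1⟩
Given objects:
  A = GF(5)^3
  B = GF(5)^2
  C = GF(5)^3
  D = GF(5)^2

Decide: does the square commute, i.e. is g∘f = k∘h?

Path 1 = f;g:
  e0=[1,0,0] f-->[0,0] g-->[0,0]
  e1=[0,1,0] f-->[0,4] g-->[4,0]
  e2=[0,0,1] f-->[3,3] g-->[2,2]
  ⟦path⟧₁ = ⟨0 4 2; 0 0 2⟩
Path 2 = h;k:
  e0=[1,0,0] h-->[4,4,3] k-->[0,4]
  e1=[0,1,0] h-->[3,2,0] k-->[4,0]
  e2=[0,0,1] h-->[2,3,4] k-->[2,4]
  ⟦path⟧₂ = ⟨0 4 2; 4 0 4⟩
Equal? differ; not commutative

Answer: DOES NOT COMMUTE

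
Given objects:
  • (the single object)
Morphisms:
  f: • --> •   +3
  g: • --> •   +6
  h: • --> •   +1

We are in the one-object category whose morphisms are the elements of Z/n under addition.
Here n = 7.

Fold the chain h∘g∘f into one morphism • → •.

Answer: +3

Work:
  0 +3≡3 +6≡2 +1≡3  (mod 7)
result: +3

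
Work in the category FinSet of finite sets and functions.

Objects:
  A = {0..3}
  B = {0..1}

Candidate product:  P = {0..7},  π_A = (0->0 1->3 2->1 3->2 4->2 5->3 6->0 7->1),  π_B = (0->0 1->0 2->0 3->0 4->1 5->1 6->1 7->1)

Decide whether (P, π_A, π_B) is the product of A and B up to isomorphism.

|A|·|B| = 4·2 = 8;  |P| = 8
Check the pairing map k ↦ (π_A(k), π_B(k)):
  0 -> (0,0)
  1 -> (3,0)
  2 -> (1,0)
  3 -> (2,0)
  4 -> (2,1)
  5 -> (3,1)
  6 -> (0,1)
  7 -> (1,1)
distinct pairs in image: 8 / 8 needed
  → bijection onto A×B; projections well-typed.

Answer: VALID PRODUCT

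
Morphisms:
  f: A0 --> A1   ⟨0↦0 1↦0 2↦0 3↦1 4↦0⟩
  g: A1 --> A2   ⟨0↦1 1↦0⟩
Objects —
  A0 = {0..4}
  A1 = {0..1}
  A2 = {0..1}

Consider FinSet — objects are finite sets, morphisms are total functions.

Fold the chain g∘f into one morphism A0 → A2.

  0 f-->0 g-->1
  1 f-->0 g-->1
  2 f-->0 g-->1
  3 f-->1 g-->0
  4 f-->0 g-->1
composite: ⟨0↦1 1↦1 2↦1 3↦0 4↦1⟩

Answer: ⟨0↦1 1↦1 2↦1 3↦0 4↦1⟩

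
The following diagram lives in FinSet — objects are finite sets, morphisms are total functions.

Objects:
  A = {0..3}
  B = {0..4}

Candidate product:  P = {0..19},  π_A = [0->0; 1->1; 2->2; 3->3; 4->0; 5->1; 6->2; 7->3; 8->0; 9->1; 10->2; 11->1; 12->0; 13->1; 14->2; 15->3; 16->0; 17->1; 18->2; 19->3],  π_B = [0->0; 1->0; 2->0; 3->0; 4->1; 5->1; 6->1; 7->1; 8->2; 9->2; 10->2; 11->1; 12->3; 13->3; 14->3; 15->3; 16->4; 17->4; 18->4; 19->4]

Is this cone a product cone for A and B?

|A|·|B| = 4·5 = 20;  |P| = 20
Check the pairing map k ↦ (π_A(k), π_B(k)):
  0 -> (0,0)
  1 -> (1,0)
  2 -> (2,0)
  3 -> (3,0)
  4 -> (0,1)
  5 -> (1,1)
  6 -> (2,1)
  7 -> (3,1)
  8 -> (0,2)
  9 -> (1,2)
  10 -> (2,2)
  11 -> (1,1)  ✗ repeats pair of k=5
  12 -> (0,3)
  13 -> (1,3)
  14 -> (2,3)
  15 -> (3,3)
  16 -> (0,4)
  17 -> (1,4)
  18 -> (2,4)
  19 -> (3,4)
distinct pairs in image: 19 / 20 needed
  → (1,1) hit at k=5 and k=11

Answer: NOT A VALID PRODUCT — duplicate pair at indices 5,11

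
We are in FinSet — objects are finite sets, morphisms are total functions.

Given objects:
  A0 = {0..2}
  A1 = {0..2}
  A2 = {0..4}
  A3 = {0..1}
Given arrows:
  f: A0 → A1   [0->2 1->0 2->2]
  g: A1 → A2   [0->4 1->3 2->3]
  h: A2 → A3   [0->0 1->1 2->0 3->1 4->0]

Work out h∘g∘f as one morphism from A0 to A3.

  0 f→2 g→3 h→1
  1 f→0 g→4 h→0
  2 f→2 g→3 h→1
⟦path⟧: [0->1 1->0 2->1]

Answer: [0->1 1->0 2->1]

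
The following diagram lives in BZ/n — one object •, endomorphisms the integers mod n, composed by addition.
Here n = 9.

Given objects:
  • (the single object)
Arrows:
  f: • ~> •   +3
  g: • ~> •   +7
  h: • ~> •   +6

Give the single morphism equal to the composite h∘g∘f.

  0 +3≡3 +7≡1 +6≡7  (mod 9)
composite: +7

Answer: +7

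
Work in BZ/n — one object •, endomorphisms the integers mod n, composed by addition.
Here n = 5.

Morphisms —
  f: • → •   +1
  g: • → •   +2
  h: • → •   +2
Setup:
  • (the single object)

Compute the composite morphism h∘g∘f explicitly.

Answer: +0

Derivation:
  0 +1≡1 +2≡3 +2≡0  (mod 5)
result: +0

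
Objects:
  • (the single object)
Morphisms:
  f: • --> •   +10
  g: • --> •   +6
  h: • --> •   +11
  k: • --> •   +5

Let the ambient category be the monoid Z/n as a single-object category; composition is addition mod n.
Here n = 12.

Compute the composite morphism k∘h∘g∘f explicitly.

Answer: +8

Derivation:
  0 +10≡10 +6≡4 +11≡3 +5≡8  (mod 12)
⟦path⟧: +8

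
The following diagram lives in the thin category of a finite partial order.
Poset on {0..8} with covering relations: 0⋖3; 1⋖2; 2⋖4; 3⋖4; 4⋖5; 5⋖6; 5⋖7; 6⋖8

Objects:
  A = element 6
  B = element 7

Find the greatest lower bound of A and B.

Answer: A∧B = 5

Work:
Common predecessors of 6,7: {0,1,2,3,4,5}
  0 ≤ 5
  1 ≤ 5
  2 ≤ 5
  3 ≤ 5
  4 ≤ 5
  5 ≤ 5
glb = 5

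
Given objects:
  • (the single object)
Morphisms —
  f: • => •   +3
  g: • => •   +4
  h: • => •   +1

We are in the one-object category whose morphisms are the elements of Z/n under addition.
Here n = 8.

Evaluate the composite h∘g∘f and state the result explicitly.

Answer: +0

Work:
  0 +3≡3 +4≡7 +1≡0  (mod 8)
⟦path⟧: +0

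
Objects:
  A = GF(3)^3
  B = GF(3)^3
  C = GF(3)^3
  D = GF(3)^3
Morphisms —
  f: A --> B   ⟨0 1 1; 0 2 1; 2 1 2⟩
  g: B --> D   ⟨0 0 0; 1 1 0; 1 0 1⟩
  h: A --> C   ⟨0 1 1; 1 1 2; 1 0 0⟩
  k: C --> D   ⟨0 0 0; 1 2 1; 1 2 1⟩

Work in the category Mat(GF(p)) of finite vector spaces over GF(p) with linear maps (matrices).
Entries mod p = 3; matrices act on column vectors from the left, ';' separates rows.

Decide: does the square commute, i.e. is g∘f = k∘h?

Along f;g (path 1):
  e0=⟨1,0,0⟩ f-->⟨0,0,2⟩ g-->⟨0,0,2⟩
  e1=⟨0,1,0⟩ f-->⟨1,2,1⟩ g-->⟨0,0,2⟩
  e2=⟨0,0,1⟩ f-->⟨1,1,2⟩ g-->⟨0,2,0⟩
  ⟦path⟧₁ = ⟨0 0 0; 0 0 2; 2 2 0⟩
Along h;k (path 2):
  e0=⟨1,0,0⟩ h-->⟨0,1,1⟩ k-->⟨0,0,0⟩
  e1=⟨0,1,0⟩ h-->⟨1,1,0⟩ k-->⟨0,0,0⟩
  e2=⟨0,0,1⟩ h-->⟨1,2,0⟩ k-->⟨0,2,2⟩
  ⟦path⟧₂ = ⟨0 0 0; 0 0 2; 0 0 2⟩
Equal? distinct morphisms ✗

Answer: DOES NOT COMMUTE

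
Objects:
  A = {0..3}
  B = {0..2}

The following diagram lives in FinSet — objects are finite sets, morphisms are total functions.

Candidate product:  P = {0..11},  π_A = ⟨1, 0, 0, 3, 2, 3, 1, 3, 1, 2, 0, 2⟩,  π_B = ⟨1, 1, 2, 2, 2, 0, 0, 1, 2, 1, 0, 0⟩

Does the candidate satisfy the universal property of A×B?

|A|·|B| = 4·3 = 12;  |P| = 12
Check the pairing map k ↦ (π_A(k), π_B(k)):
  0 : (1,1)
  1 : (0,1)
  2 : (0,2)
  3 : (3,2)
  4 : (2,2)
  5 : (3,0)
  6 : (1,0)
  7 : (3,1)
  8 : (1,2)
  9 : (2,1)
  10 : (0,0)
  11 : (2,0)
distinct pairs in image: 12 / 12 needed
  → bijection onto A×B; projections well-typed.

Answer: VALID PRODUCT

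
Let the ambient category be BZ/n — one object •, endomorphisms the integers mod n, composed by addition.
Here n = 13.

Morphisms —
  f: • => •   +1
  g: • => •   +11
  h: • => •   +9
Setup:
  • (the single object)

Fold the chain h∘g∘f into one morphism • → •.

Answer: +8

Work:
  0 +1≡1 +11≡12 +9≡8  (mod 13)
result: +8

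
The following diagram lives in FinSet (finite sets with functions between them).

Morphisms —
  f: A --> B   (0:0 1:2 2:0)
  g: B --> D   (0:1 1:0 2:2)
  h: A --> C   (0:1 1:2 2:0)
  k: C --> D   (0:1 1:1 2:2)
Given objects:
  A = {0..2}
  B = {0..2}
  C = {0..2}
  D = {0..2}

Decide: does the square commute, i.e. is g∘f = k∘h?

Along f;g (path 1):
  0 f-->0 g-->1
  1 f-->2 g-->2
  2 f-->0 g-->1
  ⟦path⟧₁ = (0:1 1:2 2:1)
Along h;k (path 2):
  0 h-->1 k-->1
  1 h-->2 k-->2
  2 h-->0 k-->1
  ⟦path⟧₂ = (0:1 1:2 2:1)
Equal? equal; square commutes

Answer: COMMUTES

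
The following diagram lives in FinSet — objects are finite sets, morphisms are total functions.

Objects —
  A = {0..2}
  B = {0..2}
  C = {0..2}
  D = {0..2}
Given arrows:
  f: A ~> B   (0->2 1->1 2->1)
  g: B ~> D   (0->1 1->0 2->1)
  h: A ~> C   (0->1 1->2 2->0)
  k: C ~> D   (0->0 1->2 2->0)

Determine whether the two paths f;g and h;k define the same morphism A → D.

Answer: DOES NOT COMMUTE

Trace:
1) trace f;g:
  0 f~>2 g~>1
  1 f~>1 g~>0
  2 f~>1 g~>0
  ⟦path⟧₁ = (0->1 1->0 2->0)
2) trace h;k:
  0 h~>1 k~>2
  1 h~>2 k~>0
  2 h~>0 k~>0
  ⟦path⟧₂ = (0->2 1->0 2->0)
Equal? differ; not commutative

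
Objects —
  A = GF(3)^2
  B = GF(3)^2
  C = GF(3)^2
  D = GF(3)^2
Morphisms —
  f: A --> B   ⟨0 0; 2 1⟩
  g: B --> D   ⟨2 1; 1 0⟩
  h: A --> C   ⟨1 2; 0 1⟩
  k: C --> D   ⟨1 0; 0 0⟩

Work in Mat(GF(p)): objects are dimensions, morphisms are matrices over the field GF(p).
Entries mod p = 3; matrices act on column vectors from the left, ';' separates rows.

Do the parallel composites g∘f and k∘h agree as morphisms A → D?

Path 1 = f;g:
  e0=(1,0) f-->(0,2) g-->(2,0)
  e1=(0,1) f-->(0,1) g-->(1,0)
  result₁ = ⟨2 1; 0 0⟩
Path 2 = h;k:
  e0=(1,0) h-->(1,0) k-->(1,0)
  e1=(0,1) h-->(2,1) k-->(2,0)
  result₂ = ⟨1 2; 0 0⟩
Equal? differ; not commutative

Answer: DOES NOT COMMUTE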